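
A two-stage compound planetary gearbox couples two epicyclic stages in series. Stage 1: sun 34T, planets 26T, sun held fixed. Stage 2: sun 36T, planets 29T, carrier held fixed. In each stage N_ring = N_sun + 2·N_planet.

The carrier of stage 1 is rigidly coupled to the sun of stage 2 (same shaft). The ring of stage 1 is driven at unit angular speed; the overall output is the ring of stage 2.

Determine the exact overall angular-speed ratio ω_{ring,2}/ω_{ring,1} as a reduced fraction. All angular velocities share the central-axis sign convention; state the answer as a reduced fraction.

Stage 1: N_ring = 34 + 2·26 = 86
Stage 1: 34(ω_s−ω_c) = −86(ω_r−ω_c),  ω_s=0, ω_r=1
Stage 1: 34(0−ω_c) = −86(1−ω_c)  ⇒  120ω_c = 86  ⇒  ω_c = 43/60
  ⇒ ω_c¹/ω_r¹ = 43/60
Stage 2: N_ring = 36 + 2·29 = 94
Stage 2: 36(ω_s−ω_c) = −94(ω_r−ω_c),  ω_c=0, ω_s=1
Stage 2: ω_r = 0 − (36/94)(1−0) = -18/47
  ⇒ ω_r²/ω_s² = -18/47
Coupling ω_s² = ω_c¹ ⇒ overall = 43/60 × -18/47 = -129/470

-129/470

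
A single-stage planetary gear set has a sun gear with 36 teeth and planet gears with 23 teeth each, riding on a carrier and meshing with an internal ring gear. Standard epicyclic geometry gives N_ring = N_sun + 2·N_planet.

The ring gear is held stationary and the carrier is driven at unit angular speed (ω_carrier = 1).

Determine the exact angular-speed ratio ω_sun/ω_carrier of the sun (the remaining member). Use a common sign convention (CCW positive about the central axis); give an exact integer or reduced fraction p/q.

59/18

N_ring = 36 + 2·23 = 82
36(ω_s−ω_c) = −82(ω_r−ω_c),  ω_r=0, ω_c=1
ω_s = 1 − (82/36)(0−1) = 59/18
ω_s/ω_c = 59/18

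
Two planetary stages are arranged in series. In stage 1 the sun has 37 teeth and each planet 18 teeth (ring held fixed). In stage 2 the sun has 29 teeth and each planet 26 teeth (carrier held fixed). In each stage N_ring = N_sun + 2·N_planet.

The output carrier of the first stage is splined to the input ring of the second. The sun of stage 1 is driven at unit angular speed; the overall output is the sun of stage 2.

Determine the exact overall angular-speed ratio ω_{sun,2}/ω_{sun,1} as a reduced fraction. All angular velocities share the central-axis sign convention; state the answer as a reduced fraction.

Stage 1: N_ring = 37 + 2·18 = 73
Stage 1: 37(ω_s−ω_c) = −73(ω_r−ω_c),  ω_r=0, ω_s=1
Stage 1: 37(1−ω_c) = −73(0−ω_c)  ⇒  110ω_c = 37  ⇒  ω_c = 37/110
  ⇒ ω_c¹/ω_s¹ = 37/110
Stage 2: N_ring = 29 + 2·26 = 81
Stage 2: 29(ω_s−ω_c) = −81(ω_r−ω_c),  ω_c=0, ω_r=1
Stage 2: ω_s = 0 − (81/29)(1−0) = -81/29
  ⇒ ω_s²/ω_r² = -81/29
Coupling ω_r² = ω_c¹ ⇒ overall = 37/110 × -81/29 = -2997/3190

-2997/3190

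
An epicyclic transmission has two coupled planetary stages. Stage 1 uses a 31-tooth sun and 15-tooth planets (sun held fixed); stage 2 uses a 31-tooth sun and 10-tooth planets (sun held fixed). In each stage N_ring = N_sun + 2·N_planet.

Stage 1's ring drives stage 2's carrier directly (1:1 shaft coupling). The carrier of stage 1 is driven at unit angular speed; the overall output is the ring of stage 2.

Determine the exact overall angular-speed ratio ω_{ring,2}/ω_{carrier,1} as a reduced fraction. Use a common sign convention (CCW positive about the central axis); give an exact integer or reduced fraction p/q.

Stage 1: N_ring = 31 + 2·15 = 61
Stage 1: 31(ω_s−ω_c) = −61(ω_r−ω_c),  ω_s=0, ω_c=1
Stage 1: ω_r = 1 − (31/61)(0−1) = 92/61
  ⇒ ω_r¹/ω_c¹ = 92/61
Stage 2: N_ring = 31 + 2·10 = 51
Stage 2: 31(ω_s−ω_c) = −51(ω_r−ω_c),  ω_s=0, ω_c=1
Stage 2: ω_r = 1 − (31/51)(0−1) = 82/51
  ⇒ ω_r²/ω_c² = 82/51
Coupling ω_c² = ω_r¹ ⇒ overall = 92/61 × 82/51 = 7544/3111

7544/3111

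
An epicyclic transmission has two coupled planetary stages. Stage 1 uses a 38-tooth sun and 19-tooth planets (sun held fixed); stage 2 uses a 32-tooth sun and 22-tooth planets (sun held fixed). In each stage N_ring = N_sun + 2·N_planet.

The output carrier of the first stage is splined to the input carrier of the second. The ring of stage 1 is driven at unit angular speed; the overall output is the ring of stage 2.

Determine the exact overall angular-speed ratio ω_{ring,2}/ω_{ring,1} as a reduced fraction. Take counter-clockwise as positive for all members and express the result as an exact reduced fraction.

Stage 1: N_ring = 38 + 2·19 = 76
Stage 1: 38(ω_s−ω_c) = −76(ω_r−ω_c),  ω_s=0, ω_r=1
Stage 1: 38(0−ω_c) = −76(1−ω_c)  ⇒  114ω_c = 76  ⇒  ω_c = 2/3
  ⇒ ω_c¹/ω_r¹ = 2/3
Stage 2: N_ring = 32 + 2·22 = 76
Stage 2: 32(ω_s−ω_c) = −76(ω_r−ω_c),  ω_s=0, ω_c=1
Stage 2: ω_r = 1 − (32/76)(0−1) = 27/19
  ⇒ ω_r²/ω_c² = 27/19
Coupling ω_c² = ω_c¹ ⇒ overall = 2/3 × 27/19 = 18/19

18/19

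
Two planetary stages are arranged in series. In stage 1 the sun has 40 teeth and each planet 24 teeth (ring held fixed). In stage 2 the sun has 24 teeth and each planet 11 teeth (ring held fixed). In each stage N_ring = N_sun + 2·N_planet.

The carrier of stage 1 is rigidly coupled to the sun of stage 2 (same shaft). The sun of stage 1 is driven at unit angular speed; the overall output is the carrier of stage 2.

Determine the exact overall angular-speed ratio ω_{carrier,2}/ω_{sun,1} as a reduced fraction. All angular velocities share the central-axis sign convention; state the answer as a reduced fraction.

3/28

Stage 1: N_ring = 40 + 2·24 = 88
Stage 1: 40(ω_s−ω_c) = −88(ω_r−ω_c),  ω_r=0, ω_s=1
Stage 1: 40(1−ω_c) = −88(0−ω_c)  ⇒  128ω_c = 40  ⇒  ω_c = 5/16
  ⇒ ω_c¹/ω_s¹ = 5/16
Stage 2: N_ring = 24 + 2·11 = 46
Stage 2: 24(ω_s−ω_c) = −46(ω_r−ω_c),  ω_r=0, ω_s=1
Stage 2: 24(1−ω_c) = −46(0−ω_c)  ⇒  70ω_c = 24  ⇒  ω_c = 12/35
  ⇒ ω_c²/ω_s² = 12/35
Coupling ω_s² = ω_c¹ ⇒ overall = 5/16 × 12/35 = 3/28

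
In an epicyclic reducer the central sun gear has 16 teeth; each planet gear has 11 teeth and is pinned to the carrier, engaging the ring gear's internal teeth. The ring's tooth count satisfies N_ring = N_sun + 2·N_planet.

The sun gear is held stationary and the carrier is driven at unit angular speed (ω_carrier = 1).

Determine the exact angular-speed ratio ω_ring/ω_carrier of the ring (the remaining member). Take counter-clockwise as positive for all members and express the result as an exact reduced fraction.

N_ring = 16 + 2·11 = 38
16(ω_s−ω_c) = −38(ω_r−ω_c),  ω_s=0, ω_c=1
ω_r = 1 − (16/38)(0−1) = 27/19
ω_r/ω_c = 27/19

27/19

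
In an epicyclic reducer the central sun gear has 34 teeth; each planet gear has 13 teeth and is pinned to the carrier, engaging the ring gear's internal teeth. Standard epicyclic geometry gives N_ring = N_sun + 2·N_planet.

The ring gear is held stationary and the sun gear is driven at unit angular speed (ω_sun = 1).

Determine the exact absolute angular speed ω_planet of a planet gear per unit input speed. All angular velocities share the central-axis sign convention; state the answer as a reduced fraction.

N_ring = 34 + 2·13 = 60
34(ω_s−ω_c) = −60(ω_r−ω_c),  ω_r=0, ω_s=1
34(1−ω_c) = −60(0−ω_c)  ⇒  94ω_c = 34  ⇒  ω_c = 17/47
sun–planet: 34·(1−17/47) = −13·(ω_p−ω_c)  ⇒  ω_p−ω_c = −(34/13)·(30/47) = -1020/611
ω_p = 17/47 − 1020/611 = -17/13

-17/13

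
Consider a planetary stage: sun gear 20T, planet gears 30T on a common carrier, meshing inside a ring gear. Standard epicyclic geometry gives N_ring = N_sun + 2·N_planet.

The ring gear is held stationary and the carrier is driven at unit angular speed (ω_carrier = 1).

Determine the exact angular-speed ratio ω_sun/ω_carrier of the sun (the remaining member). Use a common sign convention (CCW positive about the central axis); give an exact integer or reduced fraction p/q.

N_ring = 20 + 2·30 = 80
20(ω_s−ω_c) = −80(ω_r−ω_c),  ω_r=0, ω_c=1
ω_s = 1 − (80/20)(0−1) = 5
ω_s/ω_c = 5

5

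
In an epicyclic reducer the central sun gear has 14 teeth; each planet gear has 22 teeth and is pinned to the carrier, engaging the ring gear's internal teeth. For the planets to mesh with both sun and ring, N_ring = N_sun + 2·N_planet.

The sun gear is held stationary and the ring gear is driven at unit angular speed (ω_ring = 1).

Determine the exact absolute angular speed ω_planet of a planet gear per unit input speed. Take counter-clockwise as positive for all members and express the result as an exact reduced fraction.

29/22

N_ring = 14 + 2·22 = 58
14(ω_s−ω_c) = −58(ω_r−ω_c),  ω_s=0, ω_r=1
14(0−ω_c) = −58(1−ω_c)  ⇒  72ω_c = 58  ⇒  ω_c = 29/36
sun–planet: 14·(0−29/36) = −22·(ω_p−ω_c)  ⇒  ω_p−ω_c = −(14/22)·(-29/36) = 203/396
ω_p = 29/36 + 203/396 = 29/22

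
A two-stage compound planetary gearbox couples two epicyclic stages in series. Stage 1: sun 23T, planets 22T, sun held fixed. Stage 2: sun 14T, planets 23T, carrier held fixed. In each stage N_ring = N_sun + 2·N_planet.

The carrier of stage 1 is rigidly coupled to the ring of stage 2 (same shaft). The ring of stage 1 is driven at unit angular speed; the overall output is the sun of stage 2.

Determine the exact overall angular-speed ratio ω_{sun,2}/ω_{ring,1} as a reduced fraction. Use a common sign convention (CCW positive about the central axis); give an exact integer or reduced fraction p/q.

Stage 1: N_ring = 23 + 2·22 = 67
Stage 1: 23(ω_s−ω_c) = −67(ω_r−ω_c),  ω_s=0, ω_r=1
Stage 1: 23(0−ω_c) = −67(1−ω_c)  ⇒  90ω_c = 67  ⇒  ω_c = 67/90
  ⇒ ω_c¹/ω_r¹ = 67/90
Stage 2: N_ring = 14 + 2·23 = 60
Stage 2: 14(ω_s−ω_c) = −60(ω_r−ω_c),  ω_c=0, ω_r=1
Stage 2: ω_s = 0 − (60/14)(1−0) = -30/7
  ⇒ ω_s²/ω_r² = -30/7
Coupling ω_r² = ω_c¹ ⇒ overall = 67/90 × -30/7 = -67/21

-67/21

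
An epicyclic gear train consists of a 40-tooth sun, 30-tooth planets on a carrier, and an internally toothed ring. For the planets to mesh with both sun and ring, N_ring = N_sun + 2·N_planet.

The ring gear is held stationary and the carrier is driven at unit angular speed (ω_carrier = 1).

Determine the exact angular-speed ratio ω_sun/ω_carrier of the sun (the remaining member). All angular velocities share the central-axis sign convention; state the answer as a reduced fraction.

N_ring = 40 + 2·30 = 100
40(ω_s−ω_c) = −100(ω_r−ω_c),  ω_r=0, ω_c=1
ω_s = 1 − (100/40)(0−1) = 7/2
ω_s/ω_c = 7/2

7/2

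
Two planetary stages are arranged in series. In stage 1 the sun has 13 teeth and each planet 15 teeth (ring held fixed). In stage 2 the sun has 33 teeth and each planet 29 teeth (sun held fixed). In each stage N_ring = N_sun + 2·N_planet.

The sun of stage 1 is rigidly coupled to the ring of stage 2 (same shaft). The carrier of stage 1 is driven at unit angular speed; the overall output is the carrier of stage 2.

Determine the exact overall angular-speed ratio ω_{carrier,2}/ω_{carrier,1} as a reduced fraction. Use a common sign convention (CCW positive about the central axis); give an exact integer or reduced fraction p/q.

98/31

Stage 1: N_ring = 13 + 2·15 = 43
Stage 1: 13(ω_s−ω_c) = −43(ω_r−ω_c),  ω_r=0, ω_c=1
Stage 1: ω_s = 1 − (43/13)(0−1) = 56/13
  ⇒ ω_s¹/ω_c¹ = 56/13
Stage 2: N_ring = 33 + 2·29 = 91
Stage 2: 33(ω_s−ω_c) = −91(ω_r−ω_c),  ω_s=0, ω_r=1
Stage 2: 33(0−ω_c) = −91(1−ω_c)  ⇒  124ω_c = 91  ⇒  ω_c = 91/124
  ⇒ ω_c²/ω_r² = 91/124
Coupling ω_r² = ω_s¹ ⇒ overall = 56/13 × 91/124 = 98/31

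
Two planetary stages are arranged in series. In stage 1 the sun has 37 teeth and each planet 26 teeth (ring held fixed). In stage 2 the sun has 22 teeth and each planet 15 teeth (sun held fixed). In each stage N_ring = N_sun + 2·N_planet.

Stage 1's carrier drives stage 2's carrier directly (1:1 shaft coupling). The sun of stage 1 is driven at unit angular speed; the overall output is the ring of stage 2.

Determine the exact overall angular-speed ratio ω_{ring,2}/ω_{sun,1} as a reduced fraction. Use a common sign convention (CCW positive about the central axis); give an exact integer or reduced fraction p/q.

1369/3276

Stage 1: N_ring = 37 + 2·26 = 89
Stage 1: 37(ω_s−ω_c) = −89(ω_r−ω_c),  ω_r=0, ω_s=1
Stage 1: 37(1−ω_c) = −89(0−ω_c)  ⇒  126ω_c = 37  ⇒  ω_c = 37/126
  ⇒ ω_c¹/ω_s¹ = 37/126
Stage 2: N_ring = 22 + 2·15 = 52
Stage 2: 22(ω_s−ω_c) = −52(ω_r−ω_c),  ω_s=0, ω_c=1
Stage 2: ω_r = 1 − (22/52)(0−1) = 37/26
  ⇒ ω_r²/ω_c² = 37/26
Coupling ω_c² = ω_c¹ ⇒ overall = 37/126 × 37/26 = 1369/3276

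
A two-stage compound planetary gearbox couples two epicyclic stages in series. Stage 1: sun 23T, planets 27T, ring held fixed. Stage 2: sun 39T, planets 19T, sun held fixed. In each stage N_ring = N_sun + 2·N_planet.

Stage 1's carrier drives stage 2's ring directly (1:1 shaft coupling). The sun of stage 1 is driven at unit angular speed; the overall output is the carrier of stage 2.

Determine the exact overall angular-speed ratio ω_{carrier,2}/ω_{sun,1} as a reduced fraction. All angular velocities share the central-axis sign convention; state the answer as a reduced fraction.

Stage 1: N_ring = 23 + 2·27 = 77
Stage 1: 23(ω_s−ω_c) = −77(ω_r−ω_c),  ω_r=0, ω_s=1
Stage 1: 23(1−ω_c) = −77(0−ω_c)  ⇒  100ω_c = 23  ⇒  ω_c = 23/100
  ⇒ ω_c¹/ω_s¹ = 23/100
Stage 2: N_ring = 39 + 2·19 = 77
Stage 2: 39(ω_s−ω_c) = −77(ω_r−ω_c),  ω_s=0, ω_r=1
Stage 2: 39(0−ω_c) = −77(1−ω_c)  ⇒  116ω_c = 77  ⇒  ω_c = 77/116
  ⇒ ω_c²/ω_r² = 77/116
Coupling ω_r² = ω_c¹ ⇒ overall = 23/100 × 77/116 = 1771/11600

1771/11600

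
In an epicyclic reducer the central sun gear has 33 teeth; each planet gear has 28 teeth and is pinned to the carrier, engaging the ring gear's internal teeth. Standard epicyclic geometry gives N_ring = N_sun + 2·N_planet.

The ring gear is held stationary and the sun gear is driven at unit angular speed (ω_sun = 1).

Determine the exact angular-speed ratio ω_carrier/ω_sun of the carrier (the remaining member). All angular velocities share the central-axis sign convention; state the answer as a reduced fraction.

N_ring = 33 + 2·28 = 89
33(ω_s−ω_c) = −89(ω_r−ω_c),  ω_r=0, ω_s=1
33(1−ω_c) = −89(0−ω_c)  ⇒  122ω_c = 33  ⇒  ω_c = 33/122
ω_c/ω_s = 33/122

33/122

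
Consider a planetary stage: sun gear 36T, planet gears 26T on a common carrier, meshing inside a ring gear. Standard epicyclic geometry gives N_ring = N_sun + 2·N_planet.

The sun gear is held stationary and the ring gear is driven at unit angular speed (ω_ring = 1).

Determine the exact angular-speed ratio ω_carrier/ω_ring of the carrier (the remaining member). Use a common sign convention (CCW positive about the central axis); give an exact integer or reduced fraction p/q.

22/31

N_ring = 36 + 2·26 = 88
36(ω_s−ω_c) = −88(ω_r−ω_c),  ω_s=0, ω_r=1
36(0−ω_c) = −88(1−ω_c)  ⇒  124ω_c = 88  ⇒  ω_c = 22/31
ω_c/ω_r = 22/31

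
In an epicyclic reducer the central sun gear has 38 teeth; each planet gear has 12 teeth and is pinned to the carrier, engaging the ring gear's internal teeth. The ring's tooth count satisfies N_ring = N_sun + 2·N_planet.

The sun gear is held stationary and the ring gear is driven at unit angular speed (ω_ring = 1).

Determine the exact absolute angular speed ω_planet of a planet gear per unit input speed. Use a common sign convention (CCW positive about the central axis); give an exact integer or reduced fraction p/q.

31/12

N_ring = 38 + 2·12 = 62
38(ω_s−ω_c) = −62(ω_r−ω_c),  ω_s=0, ω_r=1
38(0−ω_c) = −62(1−ω_c)  ⇒  100ω_c = 62  ⇒  ω_c = 31/50
sun–planet: 38·(0−31/50) = −12·(ω_p−ω_c)  ⇒  ω_p−ω_c = −(38/12)·(-31/50) = 589/300
ω_p = 31/50 + 589/300 = 31/12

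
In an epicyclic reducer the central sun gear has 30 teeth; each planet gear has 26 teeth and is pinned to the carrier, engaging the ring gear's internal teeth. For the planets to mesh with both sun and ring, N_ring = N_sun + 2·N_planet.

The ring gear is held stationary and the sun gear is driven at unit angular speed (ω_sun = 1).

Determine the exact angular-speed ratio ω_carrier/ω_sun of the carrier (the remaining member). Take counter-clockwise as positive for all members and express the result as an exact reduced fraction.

15/56

N_ring = 30 + 2·26 = 82
30(ω_s−ω_c) = −82(ω_r−ω_c),  ω_r=0, ω_s=1
30(1−ω_c) = −82(0−ω_c)  ⇒  112ω_c = 30  ⇒  ω_c = 15/56
ω_c/ω_s = 15/56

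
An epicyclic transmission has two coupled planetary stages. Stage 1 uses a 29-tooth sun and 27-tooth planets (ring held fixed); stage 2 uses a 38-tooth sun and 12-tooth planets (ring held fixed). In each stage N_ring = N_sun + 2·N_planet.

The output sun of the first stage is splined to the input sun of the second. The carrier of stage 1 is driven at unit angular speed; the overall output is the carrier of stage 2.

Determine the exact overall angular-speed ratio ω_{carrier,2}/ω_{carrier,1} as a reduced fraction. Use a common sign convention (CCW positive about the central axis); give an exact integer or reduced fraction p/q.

1064/725

Stage 1: N_ring = 29 + 2·27 = 83
Stage 1: 29(ω_s−ω_c) = −83(ω_r−ω_c),  ω_r=0, ω_c=1
Stage 1: ω_s = 1 − (83/29)(0−1) = 112/29
  ⇒ ω_s¹/ω_c¹ = 112/29
Stage 2: N_ring = 38 + 2·12 = 62
Stage 2: 38(ω_s−ω_c) = −62(ω_r−ω_c),  ω_r=0, ω_s=1
Stage 2: 38(1−ω_c) = −62(0−ω_c)  ⇒  100ω_c = 38  ⇒  ω_c = 19/50
  ⇒ ω_c²/ω_s² = 19/50
Coupling ω_s² = ω_s¹ ⇒ overall = 112/29 × 19/50 = 1064/725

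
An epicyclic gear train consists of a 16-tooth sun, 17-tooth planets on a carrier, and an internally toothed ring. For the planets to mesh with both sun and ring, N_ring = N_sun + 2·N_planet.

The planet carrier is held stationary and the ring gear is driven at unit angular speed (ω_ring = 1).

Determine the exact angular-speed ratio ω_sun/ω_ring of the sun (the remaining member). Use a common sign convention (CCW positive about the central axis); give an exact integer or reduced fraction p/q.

-25/8

N_ring = 16 + 2·17 = 50
16(ω_s−ω_c) = −50(ω_r−ω_c),  ω_c=0, ω_r=1
ω_s = 0 − (50/16)(1−0) = -25/8
ω_s/ω_r = -25/8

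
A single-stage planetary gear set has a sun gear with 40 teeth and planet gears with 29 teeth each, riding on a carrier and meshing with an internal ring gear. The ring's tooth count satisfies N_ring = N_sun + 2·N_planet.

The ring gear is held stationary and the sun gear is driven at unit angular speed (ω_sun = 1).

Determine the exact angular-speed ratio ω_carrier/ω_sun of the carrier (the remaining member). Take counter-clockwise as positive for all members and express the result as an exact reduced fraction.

20/69

N_ring = 40 + 2·29 = 98
40(ω_s−ω_c) = −98(ω_r−ω_c),  ω_r=0, ω_s=1
40(1−ω_c) = −98(0−ω_c)  ⇒  138ω_c = 40  ⇒  ω_c = 20/69
ω_c/ω_s = 20/69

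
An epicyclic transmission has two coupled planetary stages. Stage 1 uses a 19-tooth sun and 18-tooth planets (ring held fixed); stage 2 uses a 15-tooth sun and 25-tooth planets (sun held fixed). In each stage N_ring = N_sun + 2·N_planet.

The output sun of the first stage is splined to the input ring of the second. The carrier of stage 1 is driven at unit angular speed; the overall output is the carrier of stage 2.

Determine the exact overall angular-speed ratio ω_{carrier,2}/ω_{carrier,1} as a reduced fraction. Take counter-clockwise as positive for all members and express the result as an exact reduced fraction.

481/152

Stage 1: N_ring = 19 + 2·18 = 55
Stage 1: 19(ω_s−ω_c) = −55(ω_r−ω_c),  ω_r=0, ω_c=1
Stage 1: ω_s = 1 − (55/19)(0−1) = 74/19
  ⇒ ω_s¹/ω_c¹ = 74/19
Stage 2: N_ring = 15 + 2·25 = 65
Stage 2: 15(ω_s−ω_c) = −65(ω_r−ω_c),  ω_s=0, ω_r=1
Stage 2: 15(0−ω_c) = −65(1−ω_c)  ⇒  80ω_c = 65  ⇒  ω_c = 13/16
  ⇒ ω_c²/ω_r² = 13/16
Coupling ω_r² = ω_s¹ ⇒ overall = 74/19 × 13/16 = 481/152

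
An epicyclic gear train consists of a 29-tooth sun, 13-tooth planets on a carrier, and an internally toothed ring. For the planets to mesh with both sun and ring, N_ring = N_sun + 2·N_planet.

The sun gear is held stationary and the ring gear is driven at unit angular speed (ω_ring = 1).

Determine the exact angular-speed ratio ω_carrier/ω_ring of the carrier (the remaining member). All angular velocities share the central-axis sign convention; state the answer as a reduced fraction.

N_ring = 29 + 2·13 = 55
29(ω_s−ω_c) = −55(ω_r−ω_c),  ω_s=0, ω_r=1
29(0−ω_c) = −55(1−ω_c)  ⇒  84ω_c = 55  ⇒  ω_c = 55/84
ω_c/ω_r = 55/84

55/84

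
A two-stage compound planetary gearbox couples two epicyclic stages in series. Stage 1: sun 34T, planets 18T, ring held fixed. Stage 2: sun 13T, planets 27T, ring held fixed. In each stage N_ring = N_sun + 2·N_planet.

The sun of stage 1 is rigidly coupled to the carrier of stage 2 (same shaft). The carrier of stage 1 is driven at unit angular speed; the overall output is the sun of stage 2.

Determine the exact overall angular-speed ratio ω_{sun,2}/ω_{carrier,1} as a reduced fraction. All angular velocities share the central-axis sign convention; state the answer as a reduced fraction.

320/17

Stage 1: N_ring = 34 + 2·18 = 70
Stage 1: 34(ω_s−ω_c) = −70(ω_r−ω_c),  ω_r=0, ω_c=1
Stage 1: ω_s = 1 − (70/34)(0−1) = 52/17
  ⇒ ω_s¹/ω_c¹ = 52/17
Stage 2: N_ring = 13 + 2·27 = 67
Stage 2: 13(ω_s−ω_c) = −67(ω_r−ω_c),  ω_r=0, ω_c=1
Stage 2: ω_s = 1 − (67/13)(0−1) = 80/13
  ⇒ ω_s²/ω_c² = 80/13
Coupling ω_c² = ω_s¹ ⇒ overall = 52/17 × 80/13 = 320/17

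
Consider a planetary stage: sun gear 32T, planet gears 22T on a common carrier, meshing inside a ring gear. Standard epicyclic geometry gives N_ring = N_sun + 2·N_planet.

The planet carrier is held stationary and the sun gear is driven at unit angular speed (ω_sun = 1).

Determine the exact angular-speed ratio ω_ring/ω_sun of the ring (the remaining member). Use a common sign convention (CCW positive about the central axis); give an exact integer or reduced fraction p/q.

-8/19

N_ring = 32 + 2·22 = 76
32(ω_s−ω_c) = −76(ω_r−ω_c),  ω_c=0, ω_s=1
ω_r = 0 − (32/76)(1−0) = -8/19
ω_r/ω_s = -8/19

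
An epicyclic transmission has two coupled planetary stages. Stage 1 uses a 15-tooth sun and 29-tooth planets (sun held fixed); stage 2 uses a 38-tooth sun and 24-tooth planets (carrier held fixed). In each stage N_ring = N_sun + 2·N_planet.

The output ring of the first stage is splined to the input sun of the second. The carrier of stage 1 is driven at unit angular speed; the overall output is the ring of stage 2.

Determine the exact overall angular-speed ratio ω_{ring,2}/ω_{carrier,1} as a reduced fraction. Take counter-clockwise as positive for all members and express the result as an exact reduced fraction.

Stage 1: N_ring = 15 + 2·29 = 73
Stage 1: 15(ω_s−ω_c) = −73(ω_r−ω_c),  ω_s=0, ω_c=1
Stage 1: ω_r = 1 − (15/73)(0−1) = 88/73
  ⇒ ω_r¹/ω_c¹ = 88/73
Stage 2: N_ring = 38 + 2·24 = 86
Stage 2: 38(ω_s−ω_c) = −86(ω_r−ω_c),  ω_c=0, ω_s=1
Stage 2: ω_r = 0 − (38/86)(1−0) = -19/43
  ⇒ ω_r²/ω_s² = -19/43
Coupling ω_s² = ω_r¹ ⇒ overall = 88/73 × -19/43 = -1672/3139

-1672/3139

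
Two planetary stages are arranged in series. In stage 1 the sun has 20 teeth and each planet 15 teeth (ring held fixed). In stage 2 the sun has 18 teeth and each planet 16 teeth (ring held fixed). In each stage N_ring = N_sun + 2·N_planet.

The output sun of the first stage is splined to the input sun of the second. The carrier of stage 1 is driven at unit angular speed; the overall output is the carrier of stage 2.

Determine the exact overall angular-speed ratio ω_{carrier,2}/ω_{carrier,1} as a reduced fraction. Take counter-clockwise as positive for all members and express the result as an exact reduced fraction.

Stage 1: N_ring = 20 + 2·15 = 50
Stage 1: 20(ω_s−ω_c) = −50(ω_r−ω_c),  ω_r=0, ω_c=1
Stage 1: ω_s = 1 − (50/20)(0−1) = 7/2
  ⇒ ω_s¹/ω_c¹ = 7/2
Stage 2: N_ring = 18 + 2·16 = 50
Stage 2: 18(ω_s−ω_c) = −50(ω_r−ω_c),  ω_r=0, ω_s=1
Stage 2: 18(1−ω_c) = −50(0−ω_c)  ⇒  68ω_c = 18  ⇒  ω_c = 9/34
  ⇒ ω_c²/ω_s² = 9/34
Coupling ω_s² = ω_s¹ ⇒ overall = 7/2 × 9/34 = 63/68

63/68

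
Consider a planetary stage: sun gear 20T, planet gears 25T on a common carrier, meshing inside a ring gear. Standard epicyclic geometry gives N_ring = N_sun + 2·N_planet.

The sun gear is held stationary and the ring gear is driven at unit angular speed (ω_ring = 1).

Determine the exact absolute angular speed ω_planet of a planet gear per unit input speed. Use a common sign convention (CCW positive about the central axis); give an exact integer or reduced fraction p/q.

7/5

N_ring = 20 + 2·25 = 70
20(ω_s−ω_c) = −70(ω_r−ω_c),  ω_s=0, ω_r=1
20(0−ω_c) = −70(1−ω_c)  ⇒  90ω_c = 70  ⇒  ω_c = 7/9
sun–planet: 20·(0−7/9) = −25·(ω_p−ω_c)  ⇒  ω_p−ω_c = −(20/25)·(-7/9) = 28/45
ω_p = 7/9 + 28/45 = 7/5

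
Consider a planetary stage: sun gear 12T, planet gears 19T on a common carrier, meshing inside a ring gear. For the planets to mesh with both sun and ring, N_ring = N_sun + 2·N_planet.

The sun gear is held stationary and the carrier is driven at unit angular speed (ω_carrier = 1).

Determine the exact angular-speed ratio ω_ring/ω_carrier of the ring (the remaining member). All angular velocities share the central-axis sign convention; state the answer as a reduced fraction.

31/25

N_ring = 12 + 2·19 = 50
12(ω_s−ω_c) = −50(ω_r−ω_c),  ω_s=0, ω_c=1
ω_r = 1 − (12/50)(0−1) = 31/25
ω_r/ω_c = 31/25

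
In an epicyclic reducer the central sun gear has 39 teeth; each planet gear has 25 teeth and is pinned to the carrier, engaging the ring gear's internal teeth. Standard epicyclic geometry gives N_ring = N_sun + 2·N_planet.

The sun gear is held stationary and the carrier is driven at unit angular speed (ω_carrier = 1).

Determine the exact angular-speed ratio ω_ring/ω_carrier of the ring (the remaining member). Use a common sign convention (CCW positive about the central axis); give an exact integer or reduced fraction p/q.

128/89

N_ring = 39 + 2·25 = 89
39(ω_s−ω_c) = −89(ω_r−ω_c),  ω_s=0, ω_c=1
ω_r = 1 − (39/89)(0−1) = 128/89
ω_r/ω_c = 128/89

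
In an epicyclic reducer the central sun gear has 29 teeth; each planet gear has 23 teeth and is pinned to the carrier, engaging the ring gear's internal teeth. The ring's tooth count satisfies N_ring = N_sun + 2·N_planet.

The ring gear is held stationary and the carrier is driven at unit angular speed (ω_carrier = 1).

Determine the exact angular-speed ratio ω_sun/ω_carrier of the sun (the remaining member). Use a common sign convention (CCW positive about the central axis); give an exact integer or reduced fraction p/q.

N_ring = 29 + 2·23 = 75
29(ω_s−ω_c) = −75(ω_r−ω_c),  ω_r=0, ω_c=1
ω_s = 1 − (75/29)(0−1) = 104/29
ω_s/ω_c = 104/29

104/29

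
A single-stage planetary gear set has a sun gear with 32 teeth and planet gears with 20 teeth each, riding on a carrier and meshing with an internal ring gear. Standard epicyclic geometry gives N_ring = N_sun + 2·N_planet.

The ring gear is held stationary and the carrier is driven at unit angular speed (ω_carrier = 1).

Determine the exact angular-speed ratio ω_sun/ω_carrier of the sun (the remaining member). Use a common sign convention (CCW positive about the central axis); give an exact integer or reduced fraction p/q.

N_ring = 32 + 2·20 = 72
32(ω_s−ω_c) = −72(ω_r−ω_c),  ω_r=0, ω_c=1
ω_s = 1 − (72/32)(0−1) = 13/4
ω_s/ω_c = 13/4

13/4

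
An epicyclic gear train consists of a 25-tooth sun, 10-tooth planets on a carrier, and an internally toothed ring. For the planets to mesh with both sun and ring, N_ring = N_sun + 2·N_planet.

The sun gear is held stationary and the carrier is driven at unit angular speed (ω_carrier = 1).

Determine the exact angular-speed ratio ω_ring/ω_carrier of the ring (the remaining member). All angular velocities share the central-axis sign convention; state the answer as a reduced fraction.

14/9

N_ring = 25 + 2·10 = 45
25(ω_s−ω_c) = −45(ω_r−ω_c),  ω_s=0, ω_c=1
ω_r = 1 − (25/45)(0−1) = 14/9
ω_r/ω_c = 14/9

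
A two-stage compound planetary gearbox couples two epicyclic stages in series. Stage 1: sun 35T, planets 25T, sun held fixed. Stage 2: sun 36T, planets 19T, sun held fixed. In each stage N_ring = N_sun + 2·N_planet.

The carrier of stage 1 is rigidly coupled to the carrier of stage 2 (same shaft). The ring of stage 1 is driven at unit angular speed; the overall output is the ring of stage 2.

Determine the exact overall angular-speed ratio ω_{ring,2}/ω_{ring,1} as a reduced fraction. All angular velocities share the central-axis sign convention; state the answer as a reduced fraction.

Stage 1: N_ring = 35 + 2·25 = 85
Stage 1: 35(ω_s−ω_c) = −85(ω_r−ω_c),  ω_s=0, ω_r=1
Stage 1: 35(0−ω_c) = −85(1−ω_c)  ⇒  120ω_c = 85  ⇒  ω_c = 17/24
  ⇒ ω_c¹/ω_r¹ = 17/24
Stage 2: N_ring = 36 + 2·19 = 74
Stage 2: 36(ω_s−ω_c) = −74(ω_r−ω_c),  ω_s=0, ω_c=1
Stage 2: ω_r = 1 − (36/74)(0−1) = 55/37
  ⇒ ω_r²/ω_c² = 55/37
Coupling ω_c² = ω_c¹ ⇒ overall = 17/24 × 55/37 = 935/888

935/888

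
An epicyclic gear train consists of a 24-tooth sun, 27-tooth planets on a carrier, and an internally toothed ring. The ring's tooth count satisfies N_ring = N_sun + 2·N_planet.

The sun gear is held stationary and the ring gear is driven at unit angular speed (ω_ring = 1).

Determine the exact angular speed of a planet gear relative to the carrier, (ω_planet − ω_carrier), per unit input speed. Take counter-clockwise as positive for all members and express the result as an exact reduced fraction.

N_ring = 24 + 2·27 = 78
24(ω_s−ω_c) = −78(ω_r−ω_c),  ω_s=0, ω_r=1
24(0−ω_c) = −78(1−ω_c)  ⇒  102ω_c = 78  ⇒  ω_c = 13/17
sun–planet: 24·(0−13/17) = −27·(ω_p−ω_c)  ⇒  ω_p−ω_c = −(24/27)·(-13/17) = 104/153

104/153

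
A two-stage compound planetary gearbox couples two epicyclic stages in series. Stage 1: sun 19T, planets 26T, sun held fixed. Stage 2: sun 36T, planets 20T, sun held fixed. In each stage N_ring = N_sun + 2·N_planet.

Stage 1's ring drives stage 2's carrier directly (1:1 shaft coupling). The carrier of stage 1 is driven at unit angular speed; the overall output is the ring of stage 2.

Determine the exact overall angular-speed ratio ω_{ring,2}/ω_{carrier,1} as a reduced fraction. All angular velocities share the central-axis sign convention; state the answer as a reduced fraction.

2520/1349

Stage 1: N_ring = 19 + 2·26 = 71
Stage 1: 19(ω_s−ω_c) = −71(ω_r−ω_c),  ω_s=0, ω_c=1
Stage 1: ω_r = 1 − (19/71)(0−1) = 90/71
  ⇒ ω_r¹/ω_c¹ = 90/71
Stage 2: N_ring = 36 + 2·20 = 76
Stage 2: 36(ω_s−ω_c) = −76(ω_r−ω_c),  ω_s=0, ω_c=1
Stage 2: ω_r = 1 − (36/76)(0−1) = 28/19
  ⇒ ω_r²/ω_c² = 28/19
Coupling ω_c² = ω_r¹ ⇒ overall = 90/71 × 28/19 = 2520/1349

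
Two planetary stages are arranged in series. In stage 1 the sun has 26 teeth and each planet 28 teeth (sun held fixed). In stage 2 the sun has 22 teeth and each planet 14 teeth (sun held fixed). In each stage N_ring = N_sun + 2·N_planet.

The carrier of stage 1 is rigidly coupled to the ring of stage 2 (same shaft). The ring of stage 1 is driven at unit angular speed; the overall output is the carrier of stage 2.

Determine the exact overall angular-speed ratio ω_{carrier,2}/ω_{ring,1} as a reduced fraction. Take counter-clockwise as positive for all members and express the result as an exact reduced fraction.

1025/1944

Stage 1: N_ring = 26 + 2·28 = 82
Stage 1: 26(ω_s−ω_c) = −82(ω_r−ω_c),  ω_s=0, ω_r=1
Stage 1: 26(0−ω_c) = −82(1−ω_c)  ⇒  108ω_c = 82  ⇒  ω_c = 41/54
  ⇒ ω_c¹/ω_r¹ = 41/54
Stage 2: N_ring = 22 + 2·14 = 50
Stage 2: 22(ω_s−ω_c) = −50(ω_r−ω_c),  ω_s=0, ω_r=1
Stage 2: 22(0−ω_c) = −50(1−ω_c)  ⇒  72ω_c = 50  ⇒  ω_c = 25/36
  ⇒ ω_c²/ω_r² = 25/36
Coupling ω_r² = ω_c¹ ⇒ overall = 41/54 × 25/36 = 1025/1944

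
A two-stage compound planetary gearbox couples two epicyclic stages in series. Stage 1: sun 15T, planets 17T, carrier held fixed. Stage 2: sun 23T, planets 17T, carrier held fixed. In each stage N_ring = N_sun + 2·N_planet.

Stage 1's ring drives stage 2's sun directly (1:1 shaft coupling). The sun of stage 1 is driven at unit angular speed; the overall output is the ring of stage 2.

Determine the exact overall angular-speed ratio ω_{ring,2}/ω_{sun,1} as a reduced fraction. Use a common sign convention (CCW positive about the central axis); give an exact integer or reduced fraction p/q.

Stage 1: N_ring = 15 + 2·17 = 49
Stage 1: 15(ω_s−ω_c) = −49(ω_r−ω_c),  ω_c=0, ω_s=1
Stage 1: ω_r = 0 − (15/49)(1−0) = -15/49
  ⇒ ω_r¹/ω_s¹ = -15/49
Stage 2: N_ring = 23 + 2·17 = 57
Stage 2: 23(ω_s−ω_c) = −57(ω_r−ω_c),  ω_c=0, ω_s=1
Stage 2: ω_r = 0 − (23/57)(1−0) = -23/57
  ⇒ ω_r²/ω_s² = -23/57
Coupling ω_s² = ω_r¹ ⇒ overall = -15/49 × -23/57 = 115/931

115/931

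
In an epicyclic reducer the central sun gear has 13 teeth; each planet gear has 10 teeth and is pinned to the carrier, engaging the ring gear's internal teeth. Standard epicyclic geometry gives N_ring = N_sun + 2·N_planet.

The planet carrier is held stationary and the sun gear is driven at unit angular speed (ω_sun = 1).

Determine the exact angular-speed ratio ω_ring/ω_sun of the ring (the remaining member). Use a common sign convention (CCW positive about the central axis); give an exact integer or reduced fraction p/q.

-13/33

N_ring = 13 + 2·10 = 33
13(ω_s−ω_c) = −33(ω_r−ω_c),  ω_c=0, ω_s=1
ω_r = 0 − (13/33)(1−0) = -13/33
ω_r/ω_s = -13/33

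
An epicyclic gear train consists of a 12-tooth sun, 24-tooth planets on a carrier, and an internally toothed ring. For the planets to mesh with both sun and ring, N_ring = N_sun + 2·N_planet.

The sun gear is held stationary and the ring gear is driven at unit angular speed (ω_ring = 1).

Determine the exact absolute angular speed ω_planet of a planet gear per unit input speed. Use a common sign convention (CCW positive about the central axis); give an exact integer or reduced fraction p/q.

5/4

N_ring = 12 + 2·24 = 60
12(ω_s−ω_c) = −60(ω_r−ω_c),  ω_s=0, ω_r=1
12(0−ω_c) = −60(1−ω_c)  ⇒  72ω_c = 60  ⇒  ω_c = 5/6
sun–planet: 12·(0−5/6) = −24·(ω_p−ω_c)  ⇒  ω_p−ω_c = −(12/24)·(-5/6) = 5/12
ω_p = 5/6 + 5/12 = 5/4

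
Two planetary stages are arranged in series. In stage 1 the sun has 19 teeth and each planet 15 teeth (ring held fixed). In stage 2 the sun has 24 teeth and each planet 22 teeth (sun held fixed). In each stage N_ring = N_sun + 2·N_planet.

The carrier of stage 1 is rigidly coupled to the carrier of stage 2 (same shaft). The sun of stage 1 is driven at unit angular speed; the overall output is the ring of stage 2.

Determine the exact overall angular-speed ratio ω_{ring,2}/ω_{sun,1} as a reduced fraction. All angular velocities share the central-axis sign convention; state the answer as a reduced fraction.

437/1156

Stage 1: N_ring = 19 + 2·15 = 49
Stage 1: 19(ω_s−ω_c) = −49(ω_r−ω_c),  ω_r=0, ω_s=1
Stage 1: 19(1−ω_c) = −49(0−ω_c)  ⇒  68ω_c = 19  ⇒  ω_c = 19/68
  ⇒ ω_c¹/ω_s¹ = 19/68
Stage 2: N_ring = 24 + 2·22 = 68
Stage 2: 24(ω_s−ω_c) = −68(ω_r−ω_c),  ω_s=0, ω_c=1
Stage 2: ω_r = 1 − (24/68)(0−1) = 23/17
  ⇒ ω_r²/ω_c² = 23/17
Coupling ω_c² = ω_c¹ ⇒ overall = 19/68 × 23/17 = 437/1156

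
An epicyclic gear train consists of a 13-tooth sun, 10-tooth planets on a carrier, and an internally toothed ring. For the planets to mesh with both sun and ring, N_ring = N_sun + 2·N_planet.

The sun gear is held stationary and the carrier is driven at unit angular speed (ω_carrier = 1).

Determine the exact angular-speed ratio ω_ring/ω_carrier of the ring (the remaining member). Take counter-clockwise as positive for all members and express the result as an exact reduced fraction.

46/33

N_ring = 13 + 2·10 = 33
13(ω_s−ω_c) = −33(ω_r−ω_c),  ω_s=0, ω_c=1
ω_r = 1 − (13/33)(0−1) = 46/33
ω_r/ω_c = 46/33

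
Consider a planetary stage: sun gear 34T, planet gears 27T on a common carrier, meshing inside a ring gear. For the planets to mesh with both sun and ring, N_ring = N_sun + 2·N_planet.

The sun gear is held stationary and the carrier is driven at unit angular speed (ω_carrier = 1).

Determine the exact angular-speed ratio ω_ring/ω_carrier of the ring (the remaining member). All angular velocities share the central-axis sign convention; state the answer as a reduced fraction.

N_ring = 34 + 2·27 = 88
34(ω_s−ω_c) = −88(ω_r−ω_c),  ω_s=0, ω_c=1
ω_r = 1 − (34/88)(0−1) = 61/44
ω_r/ω_c = 61/44

61/44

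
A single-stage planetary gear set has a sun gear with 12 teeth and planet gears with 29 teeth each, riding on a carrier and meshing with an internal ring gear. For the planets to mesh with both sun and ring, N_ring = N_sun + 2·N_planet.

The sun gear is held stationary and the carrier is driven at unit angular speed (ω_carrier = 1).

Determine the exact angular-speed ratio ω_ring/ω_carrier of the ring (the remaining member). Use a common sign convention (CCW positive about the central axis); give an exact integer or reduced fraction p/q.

N_ring = 12 + 2·29 = 70
12(ω_s−ω_c) = −70(ω_r−ω_c),  ω_s=0, ω_c=1
ω_r = 1 − (12/70)(0−1) = 41/35
ω_r/ω_c = 41/35

41/35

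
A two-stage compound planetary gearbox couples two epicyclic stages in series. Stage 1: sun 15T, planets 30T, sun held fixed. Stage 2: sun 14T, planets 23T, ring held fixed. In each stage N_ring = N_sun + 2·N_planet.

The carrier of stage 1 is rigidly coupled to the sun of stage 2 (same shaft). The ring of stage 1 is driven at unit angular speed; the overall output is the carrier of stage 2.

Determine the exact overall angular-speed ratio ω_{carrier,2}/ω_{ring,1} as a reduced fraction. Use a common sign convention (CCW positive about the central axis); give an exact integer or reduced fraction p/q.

35/222

Stage 1: N_ring = 15 + 2·30 = 75
Stage 1: 15(ω_s−ω_c) = −75(ω_r−ω_c),  ω_s=0, ω_r=1
Stage 1: 15(0−ω_c) = −75(1−ω_c)  ⇒  90ω_c = 75  ⇒  ω_c = 5/6
  ⇒ ω_c¹/ω_r¹ = 5/6
Stage 2: N_ring = 14 + 2·23 = 60
Stage 2: 14(ω_s−ω_c) = −60(ω_r−ω_c),  ω_r=0, ω_s=1
Stage 2: 14(1−ω_c) = −60(0−ω_c)  ⇒  74ω_c = 14  ⇒  ω_c = 7/37
  ⇒ ω_c²/ω_s² = 7/37
Coupling ω_s² = ω_c¹ ⇒ overall = 5/6 × 7/37 = 35/222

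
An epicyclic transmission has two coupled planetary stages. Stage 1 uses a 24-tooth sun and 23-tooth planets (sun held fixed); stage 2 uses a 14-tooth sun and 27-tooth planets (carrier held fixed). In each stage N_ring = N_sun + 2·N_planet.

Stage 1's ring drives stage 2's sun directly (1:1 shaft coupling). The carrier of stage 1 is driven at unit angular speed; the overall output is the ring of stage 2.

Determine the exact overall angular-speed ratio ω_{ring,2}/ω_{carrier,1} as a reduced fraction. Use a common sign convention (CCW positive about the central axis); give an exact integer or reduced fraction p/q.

Stage 1: N_ring = 24 + 2·23 = 70
Stage 1: 24(ω_s−ω_c) = −70(ω_r−ω_c),  ω_s=0, ω_c=1
Stage 1: ω_r = 1 − (24/70)(0−1) = 47/35
  ⇒ ω_r¹/ω_c¹ = 47/35
Stage 2: N_ring = 14 + 2·27 = 68
Stage 2: 14(ω_s−ω_c) = −68(ω_r−ω_c),  ω_c=0, ω_s=1
Stage 2: ω_r = 0 − (14/68)(1−0) = -7/34
  ⇒ ω_r²/ω_s² = -7/34
Coupling ω_s² = ω_r¹ ⇒ overall = 47/35 × -7/34 = -47/170

-47/170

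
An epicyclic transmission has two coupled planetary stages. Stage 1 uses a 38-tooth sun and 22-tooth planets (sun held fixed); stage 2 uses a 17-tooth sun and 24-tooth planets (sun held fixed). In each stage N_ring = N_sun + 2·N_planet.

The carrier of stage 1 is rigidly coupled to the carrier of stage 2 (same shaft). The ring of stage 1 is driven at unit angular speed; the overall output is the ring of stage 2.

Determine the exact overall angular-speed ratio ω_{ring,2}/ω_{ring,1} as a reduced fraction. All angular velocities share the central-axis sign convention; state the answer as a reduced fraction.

Stage 1: N_ring = 38 + 2·22 = 82
Stage 1: 38(ω_s−ω_c) = −82(ω_r−ω_c),  ω_s=0, ω_r=1
Stage 1: 38(0−ω_c) = −82(1−ω_c)  ⇒  120ω_c = 82  ⇒  ω_c = 41/60
  ⇒ ω_c¹/ω_r¹ = 41/60
Stage 2: N_ring = 17 + 2·24 = 65
Stage 2: 17(ω_s−ω_c) = −65(ω_r−ω_c),  ω_s=0, ω_c=1
Stage 2: ω_r = 1 − (17/65)(0−1) = 82/65
  ⇒ ω_r²/ω_c² = 82/65
Coupling ω_c² = ω_c¹ ⇒ overall = 41/60 × 82/65 = 1681/1950

1681/1950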